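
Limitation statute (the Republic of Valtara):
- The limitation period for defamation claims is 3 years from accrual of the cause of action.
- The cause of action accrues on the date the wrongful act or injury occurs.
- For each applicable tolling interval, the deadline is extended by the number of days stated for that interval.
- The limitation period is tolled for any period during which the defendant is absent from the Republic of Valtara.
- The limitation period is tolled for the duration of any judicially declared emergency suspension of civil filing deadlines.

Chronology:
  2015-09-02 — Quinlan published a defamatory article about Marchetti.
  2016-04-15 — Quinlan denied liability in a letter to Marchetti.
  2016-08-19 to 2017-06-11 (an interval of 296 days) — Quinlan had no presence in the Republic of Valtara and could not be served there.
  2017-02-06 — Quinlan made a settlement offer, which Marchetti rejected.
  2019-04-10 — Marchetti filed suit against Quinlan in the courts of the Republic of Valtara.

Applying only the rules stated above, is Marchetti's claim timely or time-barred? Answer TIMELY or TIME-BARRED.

TIMELY

The limitation period began to run on 2015-09-02.
Adding the 3 years base period to 2015-09-02 gives a deadline of 2018-09-02, before any tolling.
The defendant's absence from the jurisdiction from 2016-08-19 to 2017-06-11 tolled the period for 296 days, extending the deadline to 2019-06-25.
None of the other events listed affects the running of the period under the stated rules.
The 2019-04-10 filing precedes the 2019-06-25 deadline; the claim is timely.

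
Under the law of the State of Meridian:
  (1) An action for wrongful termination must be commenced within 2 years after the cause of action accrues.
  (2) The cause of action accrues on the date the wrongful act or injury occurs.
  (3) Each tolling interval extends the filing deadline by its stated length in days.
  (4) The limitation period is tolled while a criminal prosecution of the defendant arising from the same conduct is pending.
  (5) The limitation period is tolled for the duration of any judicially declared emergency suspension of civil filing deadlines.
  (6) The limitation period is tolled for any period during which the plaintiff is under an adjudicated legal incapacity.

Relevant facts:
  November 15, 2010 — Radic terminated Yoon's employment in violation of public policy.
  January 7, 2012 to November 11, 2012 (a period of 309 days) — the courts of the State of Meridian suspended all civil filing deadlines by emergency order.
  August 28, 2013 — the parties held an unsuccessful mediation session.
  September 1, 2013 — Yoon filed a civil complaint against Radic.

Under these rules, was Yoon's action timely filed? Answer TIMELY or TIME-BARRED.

The cause of action accrued on November 15, 2010, the date of the act.
Adding the 2 years base period to November 15, 2010 gives a deadline of November 15, 2012, before any tolling.
The emergency suspension of filing deadlines from January 7, 2012 to November 11, 2012 tolled the period for 309 days, extending the deadline to September 20, 2013.
None of the other events listed affects the running of the period under the stated rules.
Yoon filed on September 1, 2013, before the September 20, 2013 deadline, so the action is timely.

TIMELY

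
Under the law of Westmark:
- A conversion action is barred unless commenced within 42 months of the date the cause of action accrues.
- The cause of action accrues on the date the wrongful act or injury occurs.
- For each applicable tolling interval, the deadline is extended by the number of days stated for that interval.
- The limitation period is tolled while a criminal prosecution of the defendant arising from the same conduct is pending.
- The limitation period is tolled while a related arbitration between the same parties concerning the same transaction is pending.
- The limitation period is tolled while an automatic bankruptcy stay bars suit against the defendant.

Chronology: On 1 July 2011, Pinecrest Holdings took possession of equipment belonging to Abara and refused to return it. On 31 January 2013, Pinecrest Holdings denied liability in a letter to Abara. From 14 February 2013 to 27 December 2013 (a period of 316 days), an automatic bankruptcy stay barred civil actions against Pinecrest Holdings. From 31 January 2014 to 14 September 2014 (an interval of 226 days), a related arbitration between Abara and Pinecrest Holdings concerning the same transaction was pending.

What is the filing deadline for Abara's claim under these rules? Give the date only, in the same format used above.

26 June 2016

The cause of action accrued on 1 July 2011, the date of the act.
The untolled deadline — 42 months after 1 July 2011 — is 1 January 2015.
The automatic bankruptcy stay from 14 February 2013 to 27 December 2013 tolled the period for 316 days, extending the deadline to 13 November 2015.
Because the pending related arbitration ran from 31 January 2014 to 14 September 2014, the deadline is extended by 226 days to 26 June 2016.
Nothing else in the chronology tolls or restarts the period.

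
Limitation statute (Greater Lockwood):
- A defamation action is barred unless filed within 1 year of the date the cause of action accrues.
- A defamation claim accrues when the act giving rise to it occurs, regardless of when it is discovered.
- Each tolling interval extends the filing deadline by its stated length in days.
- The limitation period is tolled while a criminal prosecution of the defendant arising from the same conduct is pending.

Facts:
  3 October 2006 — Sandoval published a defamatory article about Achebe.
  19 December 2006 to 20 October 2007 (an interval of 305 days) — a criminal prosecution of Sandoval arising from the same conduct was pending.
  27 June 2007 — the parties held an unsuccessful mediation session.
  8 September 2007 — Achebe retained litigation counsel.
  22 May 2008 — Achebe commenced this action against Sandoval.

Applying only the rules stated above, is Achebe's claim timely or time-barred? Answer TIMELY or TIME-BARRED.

TIMELY

The limitation period began to run on 3 October 2006.
1 year from 3 October 2006 is 3 October 2007.
The pending criminal prosecution from 19 December 2006 to 20 October 2007 tolled the period for 305 days, extending the deadline to 3 August 2008.
Nothing else in the chronology tolls or restarts the period.
Achebe filed on 22 May 2008, before the 3 August 2008 deadline, so the action is timely.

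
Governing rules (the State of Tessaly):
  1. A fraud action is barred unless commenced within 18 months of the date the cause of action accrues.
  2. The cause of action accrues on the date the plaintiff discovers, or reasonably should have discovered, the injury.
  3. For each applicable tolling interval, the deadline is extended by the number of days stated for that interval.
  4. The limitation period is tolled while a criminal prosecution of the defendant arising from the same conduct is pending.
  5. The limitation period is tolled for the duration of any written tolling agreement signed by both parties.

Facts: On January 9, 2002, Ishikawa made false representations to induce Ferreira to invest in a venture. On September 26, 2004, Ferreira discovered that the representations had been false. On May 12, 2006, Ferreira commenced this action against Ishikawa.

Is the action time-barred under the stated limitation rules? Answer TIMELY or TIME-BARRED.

The claim did not accrue until Ferreira discovered the injury on September 26, 2004; the January 9, 2002 act date does not start the clock under the stated rule.
18 months from September 26, 2004 is March 26, 2006.
Filing on May 12, 2006 missed the March 26, 2006 deadline — the action is time-barred.

TIME-BARRED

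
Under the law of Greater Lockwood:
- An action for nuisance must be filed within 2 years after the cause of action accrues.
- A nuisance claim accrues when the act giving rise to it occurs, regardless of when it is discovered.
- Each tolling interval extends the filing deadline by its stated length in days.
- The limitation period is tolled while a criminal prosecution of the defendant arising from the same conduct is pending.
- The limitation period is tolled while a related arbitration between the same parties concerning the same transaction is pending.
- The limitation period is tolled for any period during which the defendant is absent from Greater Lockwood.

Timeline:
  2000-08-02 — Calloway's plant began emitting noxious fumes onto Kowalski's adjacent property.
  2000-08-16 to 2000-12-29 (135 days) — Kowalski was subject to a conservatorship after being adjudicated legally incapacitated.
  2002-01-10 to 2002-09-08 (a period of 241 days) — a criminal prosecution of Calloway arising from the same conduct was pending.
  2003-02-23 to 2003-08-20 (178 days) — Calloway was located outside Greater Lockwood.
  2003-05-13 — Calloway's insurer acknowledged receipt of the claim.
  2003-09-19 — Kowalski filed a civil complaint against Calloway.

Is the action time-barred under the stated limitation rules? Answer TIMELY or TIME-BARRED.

The claim accrued on 2000-08-02, when the wrongful act occurred.
The untolled deadline — 2 years after 2000-08-02 — is 2002-08-02.
The period was tolled for 241 days by the pending criminal prosecution (2002-01-10 to 2002-09-08), pushing the deadline to 2003-03-31.
The period was tolled for 178 days by the defendant's absence from the jurisdiction (2003-02-23 to 2003-08-20), pushing the deadline to 2003-09-25.
The plaintiff's legal incapacity from 2000-08-16 to 2000-12-29 does not toll the period, because no stated rule makes the plaintiff's incapacity a tolling event.
The other events in the timeline have no effect on the limitation period under the stated rules.
Filing on 2003-09-19 beat the 2003-09-25 deadline — the action is timely.

TIMELY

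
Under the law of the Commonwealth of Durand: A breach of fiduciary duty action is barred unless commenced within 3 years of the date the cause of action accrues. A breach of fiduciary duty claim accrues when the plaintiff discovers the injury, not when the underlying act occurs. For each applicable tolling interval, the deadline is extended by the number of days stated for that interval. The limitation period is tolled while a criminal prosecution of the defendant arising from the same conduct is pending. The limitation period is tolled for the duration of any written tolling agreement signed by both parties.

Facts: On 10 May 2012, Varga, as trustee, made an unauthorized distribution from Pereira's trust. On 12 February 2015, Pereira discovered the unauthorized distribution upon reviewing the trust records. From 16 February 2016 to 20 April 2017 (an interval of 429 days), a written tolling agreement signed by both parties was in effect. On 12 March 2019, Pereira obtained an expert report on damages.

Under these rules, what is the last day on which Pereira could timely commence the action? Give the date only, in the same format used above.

17 April 2019

Under the discovery rule, the claim accrued on 12 February 2015, when Pereira discovered the injury — not on the 10 May 2012 date of the underlying act.
Adding the 3 years base period to 12 February 2015 gives a deadline of 12 February 2018, before any tolling.
Because the written tolling agreement ran from 16 February 2016 to 20 April 2017, the deadline is extended by 429 days to 17 April 2019.
Nothing else in the chronology tolls or restarts the period.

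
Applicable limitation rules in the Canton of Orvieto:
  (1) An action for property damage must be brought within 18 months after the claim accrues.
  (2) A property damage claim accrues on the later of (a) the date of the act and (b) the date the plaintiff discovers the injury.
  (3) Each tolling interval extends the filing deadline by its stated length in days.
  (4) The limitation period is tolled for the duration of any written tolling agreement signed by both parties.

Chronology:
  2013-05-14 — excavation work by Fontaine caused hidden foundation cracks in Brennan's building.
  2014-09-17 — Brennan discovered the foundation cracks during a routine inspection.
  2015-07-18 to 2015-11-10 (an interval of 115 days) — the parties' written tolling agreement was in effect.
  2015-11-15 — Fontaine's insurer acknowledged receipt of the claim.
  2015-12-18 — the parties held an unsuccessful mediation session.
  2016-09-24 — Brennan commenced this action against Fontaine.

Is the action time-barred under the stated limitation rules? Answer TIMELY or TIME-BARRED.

Taking the later of the act (2013-05-14) and discovery (2014-09-17), the claim accrued on 2014-09-17.
The untolled deadline — 18 months after 2014-09-17 — is 2016-03-17.
The period was tolled for 115 days by the written tolling agreement (2015-07-18 to 2015-11-10), pushing the deadline to 2016-07-10.
The other events in the timeline have no effect on the limitation period under the stated rules.
Filing on 2016-09-24 missed the 2016-07-10 deadline — the action is time-barred.

TIME-BARRED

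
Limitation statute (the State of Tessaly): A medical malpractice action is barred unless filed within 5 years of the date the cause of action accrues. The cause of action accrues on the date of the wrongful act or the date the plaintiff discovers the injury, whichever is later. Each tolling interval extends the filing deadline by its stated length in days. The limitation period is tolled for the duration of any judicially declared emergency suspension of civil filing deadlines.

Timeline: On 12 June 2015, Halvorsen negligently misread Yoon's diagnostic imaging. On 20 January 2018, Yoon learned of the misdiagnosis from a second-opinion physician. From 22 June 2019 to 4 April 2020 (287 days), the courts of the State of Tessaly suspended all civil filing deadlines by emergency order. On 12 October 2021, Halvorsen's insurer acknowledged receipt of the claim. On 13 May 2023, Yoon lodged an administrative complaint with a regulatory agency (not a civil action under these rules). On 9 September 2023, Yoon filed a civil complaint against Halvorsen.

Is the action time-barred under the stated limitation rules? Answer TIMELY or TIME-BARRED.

TIMELY

The claim accrued on 20 January 2018 — the later of the 12 June 2015 act and the 20 January 2018 discovery.
Adding the 5 years base period to 20 January 2018 gives a deadline of 20 January 2023, before any tolling.
The emergency suspension of filing deadlines from 22 June 2019 to 4 April 2020 tolled the period for 287 days, extending the deadline to 3 November 2023.
Nothing else in the chronology tolls or restarts the period.
The 9 September 2023 filing precedes the 3 November 2023 deadline; the claim is timely.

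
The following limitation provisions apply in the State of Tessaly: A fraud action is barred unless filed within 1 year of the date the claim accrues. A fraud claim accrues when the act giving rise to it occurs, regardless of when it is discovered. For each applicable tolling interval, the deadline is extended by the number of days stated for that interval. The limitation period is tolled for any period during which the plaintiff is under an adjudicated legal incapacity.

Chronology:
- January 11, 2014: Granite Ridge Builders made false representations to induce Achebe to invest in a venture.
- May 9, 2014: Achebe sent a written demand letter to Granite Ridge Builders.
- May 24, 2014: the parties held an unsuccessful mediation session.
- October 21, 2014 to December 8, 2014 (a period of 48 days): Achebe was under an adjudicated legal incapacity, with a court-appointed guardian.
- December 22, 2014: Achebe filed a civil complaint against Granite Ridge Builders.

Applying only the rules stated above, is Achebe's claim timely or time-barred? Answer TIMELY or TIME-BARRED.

TIMELY

The claim accrued on January 11, 2014, when the wrongful act occurred.
1 year from January 11, 2014 is January 11, 2015.
Because the plaintiff's legal incapacity ran from October 21, 2014 to December 8, 2014, the deadline is extended by 48 days to February 28, 2015.
The other events in the timeline have no effect on the limitation period under the stated rules.
Achebe filed on December 22, 2014, before the February 28, 2015 deadline, so the action is timely.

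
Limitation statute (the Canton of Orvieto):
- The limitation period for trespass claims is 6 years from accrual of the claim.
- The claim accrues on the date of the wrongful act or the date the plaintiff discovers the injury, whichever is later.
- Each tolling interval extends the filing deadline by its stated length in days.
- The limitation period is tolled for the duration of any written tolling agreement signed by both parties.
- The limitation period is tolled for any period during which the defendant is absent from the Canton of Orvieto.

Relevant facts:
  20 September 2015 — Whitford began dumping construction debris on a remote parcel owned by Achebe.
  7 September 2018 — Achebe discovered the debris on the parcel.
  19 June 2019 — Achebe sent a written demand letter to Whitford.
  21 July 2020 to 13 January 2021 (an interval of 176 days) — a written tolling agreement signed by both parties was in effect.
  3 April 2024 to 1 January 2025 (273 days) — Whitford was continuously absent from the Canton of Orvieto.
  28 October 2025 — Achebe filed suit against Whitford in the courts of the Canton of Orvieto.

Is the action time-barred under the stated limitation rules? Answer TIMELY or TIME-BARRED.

Taking the later of the act (20 September 2015) and discovery (7 September 2018), the claim accrued on 7 September 2018.
6 years from 7 September 2018 is 7 September 2024.
Because the written tolling agreement ran from 21 July 2020 to 13 January 2021, the deadline is extended by 176 days to 2 March 2025.
The defendant's absence from the jurisdiction from 3 April 2024 to 1 January 2025 tolled the period for 273 days, extending the deadline to 30 November 2025.
The other events in the timeline have no effect on the limitation period under the stated rules.
Achebe filed on 28 October 2025, before the 30 November 2025 deadline, so the action is timely.

TIMELY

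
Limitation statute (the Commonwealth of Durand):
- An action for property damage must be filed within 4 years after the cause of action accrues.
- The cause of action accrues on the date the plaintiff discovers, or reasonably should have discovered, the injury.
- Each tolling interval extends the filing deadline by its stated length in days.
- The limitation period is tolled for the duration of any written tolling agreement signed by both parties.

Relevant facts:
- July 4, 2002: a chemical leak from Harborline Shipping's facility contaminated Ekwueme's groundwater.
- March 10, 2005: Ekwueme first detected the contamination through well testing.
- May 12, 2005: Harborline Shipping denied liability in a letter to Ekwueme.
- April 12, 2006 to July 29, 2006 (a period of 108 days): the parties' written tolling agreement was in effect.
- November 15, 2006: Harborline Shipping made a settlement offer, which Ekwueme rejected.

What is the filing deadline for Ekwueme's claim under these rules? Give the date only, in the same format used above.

June 26, 2009

Under the discovery rule, the claim accrued on March 10, 2005, when Ekwueme discovered the injury — not on the July 4, 2002 date of the underlying act.
4 years from March 10, 2005 is March 10, 2009.
The period was tolled for 108 days by the written tolling agreement (April 12, 2006 to July 29, 2006), pushing the deadline to June 26, 2009.
None of the other events listed affects the running of the period under the stated rules.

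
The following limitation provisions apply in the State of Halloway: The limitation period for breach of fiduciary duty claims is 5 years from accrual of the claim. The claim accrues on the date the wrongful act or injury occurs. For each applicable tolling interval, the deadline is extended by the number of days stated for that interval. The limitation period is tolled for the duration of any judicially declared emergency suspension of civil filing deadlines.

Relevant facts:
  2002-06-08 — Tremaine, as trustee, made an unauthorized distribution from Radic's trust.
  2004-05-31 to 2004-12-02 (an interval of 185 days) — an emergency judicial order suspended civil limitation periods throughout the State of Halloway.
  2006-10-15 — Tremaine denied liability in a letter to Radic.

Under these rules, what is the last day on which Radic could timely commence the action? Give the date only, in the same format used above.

2007-12-10

The claim accrued on 2002-06-08, the date of the act.
Adding the 5 years base period to 2002-06-08 gives a deadline of 2007-06-08, before any tolling.
Because the emergency suspension of filing deadlines ran from 2004-05-31 to 2004-12-02, the deadline is extended by 185 days to 2007-12-10.
The other events in the timeline have no effect on the limitation period under the stated rules.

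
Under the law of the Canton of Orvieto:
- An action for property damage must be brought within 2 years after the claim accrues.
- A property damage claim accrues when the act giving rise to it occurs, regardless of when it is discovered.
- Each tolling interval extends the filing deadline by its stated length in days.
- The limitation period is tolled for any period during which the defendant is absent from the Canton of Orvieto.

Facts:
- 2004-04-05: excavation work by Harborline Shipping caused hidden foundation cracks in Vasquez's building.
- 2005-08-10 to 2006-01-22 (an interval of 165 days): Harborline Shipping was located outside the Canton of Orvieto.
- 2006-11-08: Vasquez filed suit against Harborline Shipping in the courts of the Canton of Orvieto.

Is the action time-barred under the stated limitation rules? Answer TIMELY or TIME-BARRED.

TIME-BARRED

The claim accrued on 2004-04-05, when the wrongful act occurred.
Adding the 2 years base period to 2004-04-05 gives a deadline of 2006-04-05, before any tolling.
The defendant's absence from the jurisdiction from 2005-08-10 to 2006-01-22 tolled the period for 165 days, extending the deadline to 2006-09-17.
The 2006-11-08 filing falls after the 2006-09-17 deadline; the claim is time-barred.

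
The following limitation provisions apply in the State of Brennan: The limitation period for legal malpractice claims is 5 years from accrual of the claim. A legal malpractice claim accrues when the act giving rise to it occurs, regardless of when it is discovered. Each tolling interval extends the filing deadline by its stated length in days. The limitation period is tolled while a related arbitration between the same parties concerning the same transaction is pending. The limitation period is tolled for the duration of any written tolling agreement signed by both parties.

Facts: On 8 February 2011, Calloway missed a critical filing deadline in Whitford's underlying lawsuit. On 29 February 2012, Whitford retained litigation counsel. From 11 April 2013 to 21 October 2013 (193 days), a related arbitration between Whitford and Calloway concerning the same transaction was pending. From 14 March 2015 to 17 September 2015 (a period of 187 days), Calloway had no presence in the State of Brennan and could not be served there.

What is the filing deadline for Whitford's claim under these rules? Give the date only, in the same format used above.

The claim accrued on 8 February 2011, the date of the act.
Adding the 5 years base period to 8 February 2011 gives a deadline of 8 February 2016, before any tolling.
The period was tolled for 193 days by the pending related arbitration (11 April 2013 to 21 October 2013), pushing the deadline to 19 August 2016.
The defendant's absence from the jurisdiction from 14 March 2015 to 17 September 2015 does not toll the period, because no stated rule makes the defendant's absence a tolling event.
The other events in the timeline have no effect on the limitation period under the stated rules.

19 August 2016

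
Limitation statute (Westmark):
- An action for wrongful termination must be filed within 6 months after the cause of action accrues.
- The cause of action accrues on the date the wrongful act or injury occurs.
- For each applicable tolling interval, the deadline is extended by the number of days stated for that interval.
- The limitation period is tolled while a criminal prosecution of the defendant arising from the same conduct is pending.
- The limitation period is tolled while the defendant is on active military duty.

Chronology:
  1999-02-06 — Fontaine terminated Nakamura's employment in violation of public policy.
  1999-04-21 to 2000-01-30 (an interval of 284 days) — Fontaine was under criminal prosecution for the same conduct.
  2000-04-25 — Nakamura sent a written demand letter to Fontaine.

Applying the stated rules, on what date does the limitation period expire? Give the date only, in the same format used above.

2000-05-16

The cause of action accrued on 1999-02-06, the date of the act.
The untolled deadline — 6 months after 1999-02-06 — is 1999-08-06.
Because the pending criminal prosecution ran from 1999-04-21 to 2000-01-30, the deadline is extended by 284 days to 2000-05-16.
None of the other events listed affects the running of the period under the stated rules.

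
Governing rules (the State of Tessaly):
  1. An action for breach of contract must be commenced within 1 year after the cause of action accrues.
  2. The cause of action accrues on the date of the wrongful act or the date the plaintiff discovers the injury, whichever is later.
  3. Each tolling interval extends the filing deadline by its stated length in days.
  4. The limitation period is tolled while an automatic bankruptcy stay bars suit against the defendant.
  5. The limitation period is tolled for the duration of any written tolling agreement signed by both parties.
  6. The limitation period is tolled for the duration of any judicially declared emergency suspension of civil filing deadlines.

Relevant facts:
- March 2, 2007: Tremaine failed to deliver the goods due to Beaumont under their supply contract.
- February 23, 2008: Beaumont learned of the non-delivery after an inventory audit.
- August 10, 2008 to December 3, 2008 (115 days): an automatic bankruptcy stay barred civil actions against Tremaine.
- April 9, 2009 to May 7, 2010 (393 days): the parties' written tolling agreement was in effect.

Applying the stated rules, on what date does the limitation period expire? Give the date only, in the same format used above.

July 16, 2010

Taking the later of the act (March 2, 2007) and discovery (February 23, 2008), the claim accrued on February 23, 2008.
Adding the 1 year base period to February 23, 2008 gives a deadline of February 23, 2009, before any tolling.
Because the automatic bankruptcy stay ran from August 10, 2008 to December 3, 2008, the deadline is extended by 115 days to June 18, 2009.
Because the written tolling agreement ran from April 9, 2009 to May 7, 2010, the deadline is extended by 393 days to July 16, 2010.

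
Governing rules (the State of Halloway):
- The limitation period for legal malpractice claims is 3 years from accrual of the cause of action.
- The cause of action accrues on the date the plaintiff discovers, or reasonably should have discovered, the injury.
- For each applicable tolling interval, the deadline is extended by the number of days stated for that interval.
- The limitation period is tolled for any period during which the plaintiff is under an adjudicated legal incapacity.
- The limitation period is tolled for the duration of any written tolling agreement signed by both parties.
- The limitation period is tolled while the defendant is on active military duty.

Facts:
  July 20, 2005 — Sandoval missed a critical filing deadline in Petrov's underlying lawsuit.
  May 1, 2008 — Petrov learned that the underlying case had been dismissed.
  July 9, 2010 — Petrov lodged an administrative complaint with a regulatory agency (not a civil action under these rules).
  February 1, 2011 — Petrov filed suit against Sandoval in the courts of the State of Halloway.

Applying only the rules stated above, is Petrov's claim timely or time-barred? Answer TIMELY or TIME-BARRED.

The claim did not accrue until Petrov discovered the injury on May 1, 2008; the July 20, 2005 act date does not start the clock under the stated rule.
The untolled deadline — 3 years after May 1, 2008 — is May 1, 2011.
None of the other events listed affects the running of the period under the stated rules.
Filing on February 1, 2011 beat the May 1, 2011 deadline — the action is timely.

TIMELY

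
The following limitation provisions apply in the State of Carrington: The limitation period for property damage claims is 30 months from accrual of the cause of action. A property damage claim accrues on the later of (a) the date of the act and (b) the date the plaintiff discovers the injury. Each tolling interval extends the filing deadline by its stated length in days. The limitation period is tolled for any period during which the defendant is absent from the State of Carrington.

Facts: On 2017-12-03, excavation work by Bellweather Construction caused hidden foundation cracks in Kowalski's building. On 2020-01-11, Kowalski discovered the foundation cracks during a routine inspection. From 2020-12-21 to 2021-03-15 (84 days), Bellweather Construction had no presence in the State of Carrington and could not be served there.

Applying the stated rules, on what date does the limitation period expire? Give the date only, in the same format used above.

2022-10-03

The claim accrued on 2020-01-11 — the later of the 2017-12-03 act and the 2020-01-11 discovery.
30 months from 2020-01-11 is 2022-07-11.
The defendant's absence from the jurisdiction from 2020-12-21 to 2021-03-15 tolled the period for 84 days, extending the deadline to 2022-10-03.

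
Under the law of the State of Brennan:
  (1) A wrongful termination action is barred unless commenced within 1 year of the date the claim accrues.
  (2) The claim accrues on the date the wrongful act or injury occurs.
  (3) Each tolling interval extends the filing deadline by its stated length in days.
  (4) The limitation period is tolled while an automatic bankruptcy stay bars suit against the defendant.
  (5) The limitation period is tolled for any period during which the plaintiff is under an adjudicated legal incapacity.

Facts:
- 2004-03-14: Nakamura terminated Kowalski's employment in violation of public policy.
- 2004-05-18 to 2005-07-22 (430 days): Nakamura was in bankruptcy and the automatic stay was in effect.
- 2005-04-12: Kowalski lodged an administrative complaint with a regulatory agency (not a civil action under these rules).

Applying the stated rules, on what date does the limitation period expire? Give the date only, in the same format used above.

2006-05-18

The claim accrued on 2004-03-14, when the wrongful act occurred.
The untolled deadline — 1 year after 2004-03-14 — is 2005-03-14.
The period was tolled for 430 days by the automatic bankruptcy stay (2004-05-18 to 2005-07-22), pushing the deadline to 2006-05-18.
The other events in the timeline have no effect on the limitation period under the stated rules.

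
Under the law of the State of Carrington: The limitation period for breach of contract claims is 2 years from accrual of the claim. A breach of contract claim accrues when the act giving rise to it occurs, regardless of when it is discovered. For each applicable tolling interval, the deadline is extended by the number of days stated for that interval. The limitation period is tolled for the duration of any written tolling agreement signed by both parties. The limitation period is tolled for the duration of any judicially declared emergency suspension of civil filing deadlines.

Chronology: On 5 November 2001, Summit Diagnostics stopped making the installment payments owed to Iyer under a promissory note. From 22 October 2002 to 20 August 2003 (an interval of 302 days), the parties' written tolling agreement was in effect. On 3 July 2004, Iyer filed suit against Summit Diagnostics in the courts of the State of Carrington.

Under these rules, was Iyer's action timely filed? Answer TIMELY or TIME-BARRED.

TIMELY

The limitation period began to run on 5 November 2001.
2 years from 5 November 2001 is 5 November 2003.
The written tolling agreement from 22 October 2002 to 20 August 2003 tolled the period for 302 days, extending the deadline to 2 September 2004.
Iyer filed on 3 July 2004, before the 2 September 2004 deadline, so the action is timely.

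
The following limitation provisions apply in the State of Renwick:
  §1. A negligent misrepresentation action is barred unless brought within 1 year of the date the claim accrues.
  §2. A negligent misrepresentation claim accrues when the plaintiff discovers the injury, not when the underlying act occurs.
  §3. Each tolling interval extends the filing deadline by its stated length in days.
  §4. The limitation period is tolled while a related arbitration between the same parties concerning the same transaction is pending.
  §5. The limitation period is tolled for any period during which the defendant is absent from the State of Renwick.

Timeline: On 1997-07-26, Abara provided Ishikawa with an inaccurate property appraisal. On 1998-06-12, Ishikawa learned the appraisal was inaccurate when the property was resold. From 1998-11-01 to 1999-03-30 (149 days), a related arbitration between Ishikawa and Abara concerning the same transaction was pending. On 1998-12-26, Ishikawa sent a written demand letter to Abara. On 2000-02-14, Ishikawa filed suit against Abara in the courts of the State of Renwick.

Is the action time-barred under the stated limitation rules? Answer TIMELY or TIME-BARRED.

TIME-BARRED

Accrual is tied to discovery, so the period began on 1998-06-12 rather than on 1997-07-26 when the act occurred.
The untolled deadline — 1 year after 1998-06-12 — is 1999-06-12.
Because the pending related arbitration ran from 1998-11-01 to 1999-03-30, the deadline is extended by 149 days to 1999-11-08.
None of the other events listed affects the running of the period under the stated rules.
The 2000-02-14 filing falls after the 1999-11-08 deadline; the claim is time-barred.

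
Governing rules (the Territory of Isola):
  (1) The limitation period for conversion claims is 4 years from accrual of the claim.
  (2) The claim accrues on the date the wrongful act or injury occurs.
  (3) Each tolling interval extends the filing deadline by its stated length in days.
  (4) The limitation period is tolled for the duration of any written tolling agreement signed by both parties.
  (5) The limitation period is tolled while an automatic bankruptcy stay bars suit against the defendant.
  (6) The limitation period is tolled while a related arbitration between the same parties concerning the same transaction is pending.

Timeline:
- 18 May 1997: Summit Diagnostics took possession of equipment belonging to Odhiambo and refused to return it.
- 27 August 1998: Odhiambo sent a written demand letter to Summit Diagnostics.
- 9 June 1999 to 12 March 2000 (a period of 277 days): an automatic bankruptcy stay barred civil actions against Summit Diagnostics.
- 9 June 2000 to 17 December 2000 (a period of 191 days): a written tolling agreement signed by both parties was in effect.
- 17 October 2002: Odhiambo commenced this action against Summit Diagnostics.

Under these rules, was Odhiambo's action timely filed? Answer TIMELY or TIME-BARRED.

The claim accrued on 18 May 1997, the date of the act.
Adding the 4 years base period to 18 May 1997 gives a deadline of 18 May 2001, before any tolling.
The period was tolled for 277 days by the automatic bankruptcy stay (9 June 1999 to 12 March 2000), pushing the deadline to 19 February 2002.
Because the written tolling agreement ran from 9 June 2000 to 17 December 2000, the deadline is extended by 191 days to 29 August 2002.
The other events in the timeline have no effect on the limitation period under the stated rules.
Odhiambo filed on 17 October 2002, after the 29 August 2002 deadline, so the action is time-barred.

TIME-BARRED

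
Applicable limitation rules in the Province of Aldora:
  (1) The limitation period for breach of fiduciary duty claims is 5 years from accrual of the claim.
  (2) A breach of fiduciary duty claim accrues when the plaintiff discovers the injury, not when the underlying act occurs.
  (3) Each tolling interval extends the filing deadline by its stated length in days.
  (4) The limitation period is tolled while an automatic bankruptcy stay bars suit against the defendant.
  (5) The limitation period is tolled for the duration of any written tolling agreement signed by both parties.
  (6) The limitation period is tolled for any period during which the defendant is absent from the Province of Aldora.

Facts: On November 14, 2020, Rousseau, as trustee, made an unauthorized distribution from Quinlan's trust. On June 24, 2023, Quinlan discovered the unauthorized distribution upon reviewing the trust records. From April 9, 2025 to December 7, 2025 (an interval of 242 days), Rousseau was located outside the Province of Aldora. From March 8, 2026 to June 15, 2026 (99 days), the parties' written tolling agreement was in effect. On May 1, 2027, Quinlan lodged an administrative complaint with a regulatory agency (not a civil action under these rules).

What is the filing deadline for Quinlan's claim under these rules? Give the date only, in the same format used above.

The claim did not accrue until Quinlan discovered the injury on June 24, 2023; the November 14, 2020 act date does not start the clock under the stated rule.
Adding the 5 years base period to June 24, 2023 gives a deadline of June 24, 2028, before any tolling.
Because the defendant's absence from the jurisdiction ran from April 9, 2025 to December 7, 2025, the deadline is extended by 242 days to February 21, 2029.
Because the written tolling agreement ran from March 8, 2026 to June 15, 2026, the deadline is extended by 99 days to May 31, 2029.
None of the other events listed affects the running of the period under the stated rules.

May 31, 2029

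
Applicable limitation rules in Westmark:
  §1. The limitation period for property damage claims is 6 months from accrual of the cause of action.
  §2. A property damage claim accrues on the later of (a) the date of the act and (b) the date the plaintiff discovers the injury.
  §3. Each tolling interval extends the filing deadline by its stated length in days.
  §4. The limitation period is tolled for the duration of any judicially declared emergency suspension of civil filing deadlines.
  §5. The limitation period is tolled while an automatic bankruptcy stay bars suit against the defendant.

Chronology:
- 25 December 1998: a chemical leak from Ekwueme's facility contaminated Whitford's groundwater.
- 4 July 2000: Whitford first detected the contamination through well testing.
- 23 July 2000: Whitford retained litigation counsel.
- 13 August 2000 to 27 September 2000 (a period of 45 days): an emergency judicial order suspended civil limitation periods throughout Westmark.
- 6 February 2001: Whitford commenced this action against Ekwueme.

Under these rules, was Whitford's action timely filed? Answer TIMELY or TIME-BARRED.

Taking the later of the act (25 December 1998) and discovery (4 July 2000), the claim accrued on 4 July 2000.
The untolled deadline — 6 months after 4 July 2000 — is 4 January 2001.
Because the emergency suspension of filing deadlines ran from 13 August 2000 to 27 September 2000, the deadline is extended by 45 days to 18 February 2001.
Nothing else in the chronology tolls or restarts the period.
The 6 February 2001 filing precedes the 18 February 2001 deadline; the claim is timely.

TIMELY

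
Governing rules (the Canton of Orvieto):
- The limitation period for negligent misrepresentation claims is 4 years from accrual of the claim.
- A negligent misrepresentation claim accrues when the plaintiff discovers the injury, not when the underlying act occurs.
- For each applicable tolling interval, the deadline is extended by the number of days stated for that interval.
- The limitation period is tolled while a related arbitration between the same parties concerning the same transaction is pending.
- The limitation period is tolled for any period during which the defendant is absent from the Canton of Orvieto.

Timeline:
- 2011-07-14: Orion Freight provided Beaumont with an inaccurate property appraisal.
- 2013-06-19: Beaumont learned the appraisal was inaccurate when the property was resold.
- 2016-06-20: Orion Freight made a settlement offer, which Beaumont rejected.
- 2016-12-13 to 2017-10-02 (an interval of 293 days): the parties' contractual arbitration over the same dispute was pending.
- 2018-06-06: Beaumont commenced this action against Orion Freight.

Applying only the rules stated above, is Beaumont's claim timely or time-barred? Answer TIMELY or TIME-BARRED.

Accrual is tied to discovery, so the period began on 2013-06-19 rather than on 2011-07-14 when the act occurred.
4 years from 2013-06-19 is 2017-06-19.
Because the pending related arbitration ran from 2016-12-13 to 2017-10-02, the deadline is extended by 293 days to 2018-04-08.
Nothing else in the chronology tolls or restarts the period.
The 2018-06-06 filing falls after the 2018-04-08 deadline; the claim is time-barred.

TIME-BARRED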